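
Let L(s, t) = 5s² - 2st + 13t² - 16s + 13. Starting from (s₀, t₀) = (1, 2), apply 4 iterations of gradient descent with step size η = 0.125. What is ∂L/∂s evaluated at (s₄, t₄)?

∇L = (10s - 2t - 16, -2s + 26t)
Step 1: at (1, 2), ∇L = (-10, 50) → (1, 2) − 0.125·(-10, 50) = (2.25, -4.25)
Step 2: at (2.25, -4.25), ∇L = (15, -115) → (2.25, -4.25) − 0.125·(15, -115) = (0.375, 10.125)
Step 3: at (0.375, 10.125), ∇L = (-32.5, 262.5) → (0.375, 10.125) − 0.125·(-32.5, 262.5) = (4.4375, -22.6875)
Step 4: at (4.4375, -22.6875), ∇L = (73.75, -598.75) → (4.4375, -22.6875) − 0.125·(73.75, -598.75) = (-4.78125, 52.15625)
∂L/∂s at (-4.78125, 52.15625) = -168.125

-168.125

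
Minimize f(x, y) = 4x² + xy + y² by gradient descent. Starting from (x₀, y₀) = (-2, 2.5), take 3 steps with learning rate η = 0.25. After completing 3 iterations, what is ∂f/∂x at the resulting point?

14.15625

∇f = (8x + y, x + 2y)
Step 1: at (-2, 2.5), ∇f = (-13.5, 3) → (-2, 2.5) − 0.25·(-13.5, 3) = (1.375, 1.75)
Step 2: at (1.375, 1.75), ∇f = (12.75, 4.875) → (1.375, 1.75) − 0.25·(12.75, 4.875) = (-1.8125, 0.53125)
Step 3: at (-1.8125, 0.53125), ∇f = (-13.96875, -0.75) → (-1.8125, 0.53125) − 0.25·(-13.96875, -0.75) = (1.6796875, 0.71875)
∂f/∂x at (1.6796875, 0.71875) = 14.15625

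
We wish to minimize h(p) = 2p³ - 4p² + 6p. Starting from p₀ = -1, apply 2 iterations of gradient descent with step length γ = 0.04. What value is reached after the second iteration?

h′(p) = 6p² - 8p + 6
p₁ = -1 − 0.04·20 = -1.8
p₂ = -1.8 − 0.04·39.84 = -3.3936

-3.3936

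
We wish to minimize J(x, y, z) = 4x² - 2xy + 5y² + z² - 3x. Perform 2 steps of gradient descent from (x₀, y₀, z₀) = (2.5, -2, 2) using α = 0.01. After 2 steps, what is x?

∇J = (8x - 2y - 3, -2x + 10y, 2z)
Step 1: at (2.5, -2, 2), ∇J = (21, -25, 4) → (2.5, -2, 2) − 0.01·(21, -25, 4) = (2.29, -1.75, 1.96)
Step 2: at (2.29, -1.75, 1.96), ∇J = (18.82, -22.08, 3.92) → (2.29, -1.75, 1.96) − 0.01·(18.82, -22.08, 3.92) = (2.1018, -1.5292, 1.9208)
x = 2.1018

2.1018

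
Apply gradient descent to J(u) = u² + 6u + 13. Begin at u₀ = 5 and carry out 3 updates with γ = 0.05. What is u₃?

J′(u) = 2u + 6
u₁ = 5 − 0.05·16 = 4.2
u₂ = 4.2 − 0.05·14.4 = 3.48
u₃ = 3.48 − 0.05·12.96 = 2.832

2.832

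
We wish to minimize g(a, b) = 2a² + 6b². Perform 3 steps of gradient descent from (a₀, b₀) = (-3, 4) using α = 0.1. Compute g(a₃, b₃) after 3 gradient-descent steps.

∇g = (4a, 12b)
Step 1: at (-3, 4), ∇g = (-12, 48) → (-3, 4) − 0.1·(-12, 48) = (-1.8, -0.8)
Step 2: at (-1.8, -0.8), ∇g = (-7.2, -9.6) → (-1.8, -0.8) − 0.1·(-7.2, -9.6) = (-1.08, 0.16)
Step 3: at (-1.08, 0.16), ∇g = (-4.32, 1.92) → (-1.08, 0.16) − 0.1·(-4.32, 1.92) = (-0.648, -0.032)
g(-0.648, -0.032) = 0.845952

0.845952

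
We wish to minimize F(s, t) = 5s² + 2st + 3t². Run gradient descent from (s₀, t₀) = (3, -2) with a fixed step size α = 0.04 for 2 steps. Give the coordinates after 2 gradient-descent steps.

∇F = (10s + 2t, 2s + 6t)
(s₁, t₁) = (3, -2) − 0.04·(26, -6) = (1.96, -1.76)
(s₂, t₂) = (1.96, -1.76) − 0.04·(16.08, -6.64) = (1.3168, -1.4944)

(1.3168, -1.4944)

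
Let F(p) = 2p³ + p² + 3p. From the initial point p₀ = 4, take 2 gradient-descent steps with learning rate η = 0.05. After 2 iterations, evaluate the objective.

-16.05454409446875

F′(p) = 6p² + 2p + 3
Step 1: F′(4) = 107; p₁ = 4 − 0.05·107 = -1.35
Step 2: F′(-1.35) = 11.235; p₂ = -1.35 − 0.05·11.235 = -1.91175
F(-1.91175) = -16.05454409446875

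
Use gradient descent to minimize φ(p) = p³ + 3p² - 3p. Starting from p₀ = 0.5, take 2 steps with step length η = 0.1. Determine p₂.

0.4158125

φ′(p) = 3p² + 6p - 3
p₁ = 0.5 − 0.1·0.75 = 0.425
p₂ = 0.425 − 0.1·0.091875 = 0.4158125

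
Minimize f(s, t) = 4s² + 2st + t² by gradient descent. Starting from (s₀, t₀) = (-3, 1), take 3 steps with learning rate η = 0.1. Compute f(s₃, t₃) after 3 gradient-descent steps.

∇f = (8s + 2t, 2s + 2t)
(s₁, t₁) = (-3, 1) − 0.1·(-22, -4) = (-0.8, 1.4)
(s₂, t₂) = (-0.8, 1.4) − 0.1·(-3.6, 1.2) = (-0.44, 1.28)
(s₃, t₃) = (-0.44, 1.28) − 0.1·(-0.96, 1.68) = (-0.344, 1.112)
f(-0.344, 1.112) = 0.944832

0.944832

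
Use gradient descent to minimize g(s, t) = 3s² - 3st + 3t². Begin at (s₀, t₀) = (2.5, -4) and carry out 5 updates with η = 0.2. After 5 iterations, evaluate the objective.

∇g = (6s - 3t, -3s + 6t)
Step 1: at (2.5, -4), ∇g = (27, -31.5) → (2.5, -4) − 0.2·(27, -31.5) = (-2.9, 2.3)
Step 2: at (-2.9, 2.3), ∇g = (-24.3, 22.5) → (-2.9, 2.3) − 0.2·(-24.3, 22.5) = (1.96, -2.2)
Step 3: at (1.96, -2.2), ∇g = (18.36, -19.08) → (1.96, -2.2) − 0.2·(18.36, -19.08) = (-1.712, 1.616)
Step 4: at (-1.712, 1.616), ∇g = (-15.12, 14.832) → (-1.712, 1.616) − 0.2·(-15.12, 14.832) = (1.312, -1.3504)
Step 5: at (1.312, -1.3504), ∇g = (11.9232, -12.0384) → (1.312, -1.3504) − 0.2·(11.9232, -12.0384) = (-1.07264, 1.05728)
g(-1.07264, 1.05728) = 10.2074351616

10.2074351616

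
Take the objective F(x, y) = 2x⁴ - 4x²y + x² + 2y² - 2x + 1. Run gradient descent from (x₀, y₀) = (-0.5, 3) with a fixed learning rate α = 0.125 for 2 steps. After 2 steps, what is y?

∇F = (8x³ - 8xy + 2x - 2, -4x² + 4y)
Step 1: at (-0.5, 3), ∇F = (8, 11) → (-0.5, 3) − 0.125·(8, 11) = (-1.5, 1.625)
Step 2: at (-1.5, 1.625), ∇F = (-12.5, -2.5) → (-1.5, 1.625) − 0.125·(-12.5, -2.5) = (0.0625, 1.9375)
y = 1.9375

1.9375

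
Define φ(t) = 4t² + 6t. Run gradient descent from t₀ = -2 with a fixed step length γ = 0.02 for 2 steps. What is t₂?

-1.632

φ′(t) = 8t + 6
Step 1: φ′(-2) = -10; t₁ = -2 − 0.02·(-10) = -1.8
Step 2: φ′(-1.8) = -8.4; t₂ = -1.8 − 0.02·(-8.4) = -1.632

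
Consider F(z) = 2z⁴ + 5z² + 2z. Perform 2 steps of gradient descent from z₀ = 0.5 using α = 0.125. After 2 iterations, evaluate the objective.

F′(z) = 8z³ + 10z + 2
z₁ = 0.5 − 0.125·8 = -0.5
z₂ = -0.5 − 0.125·(-4) = 0
F(0) = 0

0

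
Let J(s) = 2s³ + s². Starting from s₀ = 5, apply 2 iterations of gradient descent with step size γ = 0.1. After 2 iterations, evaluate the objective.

J′(s) = 6s² + 2s
Step 1: J′(5) = 160; s₁ = 5 − 0.1·160 = -11
Step 2: J′(-11) = 704; s₂ = -11 − 0.1·704 = -81.4
J(-81.4) = -1072080.328

-1072080.328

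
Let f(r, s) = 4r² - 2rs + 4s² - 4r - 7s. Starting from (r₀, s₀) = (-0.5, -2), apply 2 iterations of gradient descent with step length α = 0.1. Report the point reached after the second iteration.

(0.42, 0.72)

∇f = (8r - 2s - 4, -2r + 8s - 7)
(r₁, s₁) = (-0.5, -2) − 0.1·(-4, -22) = (-0.1, 0.2)
(r₂, s₂) = (-0.1, 0.2) − 0.1·(-5.2, -5.2) = (0.42, 0.72)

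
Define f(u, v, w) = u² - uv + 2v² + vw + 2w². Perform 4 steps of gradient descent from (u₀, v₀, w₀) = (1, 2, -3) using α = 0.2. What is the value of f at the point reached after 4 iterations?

∇f = (2u - v, -u + 4v + w, v + 4w)
(u₁, v₁, w₁) = (1, 2, -3) − 0.2·(0, 4, -10) = (1, 1.2, -1)
(u₂, v₂, w₂) = (1, 1.2, -1) − 0.2·(0.8, 2.8, -2.8) = (0.84, 0.64, -0.44)
(u₃, v₃, w₃) = (0.84, 0.64, -0.44) − 0.2·(1.04, 1.28, -1.12) = (0.632, 0.384, -0.216)
(u₄, v₄, w₄) = (0.632, 0.384, -0.216) − 0.2·(0.88, 0.688, -0.48) = (0.456, 0.2464, -0.12)
f(0.456, 0.2464, -0.12) = 0.21623552

0.21623552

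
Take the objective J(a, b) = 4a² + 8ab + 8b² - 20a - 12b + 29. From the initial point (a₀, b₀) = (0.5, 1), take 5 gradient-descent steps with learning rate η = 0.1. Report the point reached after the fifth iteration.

∇J = (8a + 8b - 20, 8a + 16b - 12)
Step 1: at (0.5, 1), ∇J = (-8, 8) → (0.5, 1) − 0.1·(-8, 8) = (1.3, 0.2)
Step 2: at (1.3, 0.2), ∇J = (-8, 1.6) → (1.3, 0.2) − 0.1·(-8, 1.6) = (2.1, 0.04)
Step 3: at (2.1, 0.04), ∇J = (-2.88, 5.44) → (2.1, 0.04) − 0.1·(-2.88, 5.44) = (2.388, -0.504)
Step 4: at (2.388, -0.504), ∇J = (-4.928, -0.96) → (2.388, -0.504) − 0.1·(-4.928, -0.96) = (2.8808, -0.408)
Step 5: at (2.8808, -0.408), ∇J = (-0.2176, 4.5184) → (2.8808, -0.408) − 0.1·(-0.2176, 4.5184) = (2.90256, -0.85984)

(2.90256, -0.85984)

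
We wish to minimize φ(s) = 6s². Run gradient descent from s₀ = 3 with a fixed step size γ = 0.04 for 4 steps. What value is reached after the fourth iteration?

φ′(s) = 12s
Step 1: φ′(3) = 36; s₁ = 3 − 0.04·36 = 1.56
Step 2: φ′(1.56) = 18.72; s₂ = 1.56 − 0.04·18.72 = 0.8112
Step 3: φ′(0.8112) = 9.7344; s₃ = 0.8112 − 0.04·9.7344 = 0.421824
Step 4: φ′(0.421824) = 5.061888; s₄ = 0.421824 − 0.04·5.061888 = 0.21934848

0.21934848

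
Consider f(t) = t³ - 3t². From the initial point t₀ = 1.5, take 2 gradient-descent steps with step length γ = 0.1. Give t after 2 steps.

f′(t) = 3t² - 6t
t₁ = 1.5 − 0.1·(-2.25) = 1.725
t₂ = 1.725 − 0.1·(-1.423125) = 1.8673125

1.8673125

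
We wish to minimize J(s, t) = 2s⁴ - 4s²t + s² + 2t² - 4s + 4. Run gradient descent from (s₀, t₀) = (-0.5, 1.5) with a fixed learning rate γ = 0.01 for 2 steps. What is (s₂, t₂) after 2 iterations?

∇J = (8s³ - 8st + 2s - 4, -4s² + 4t)
Step 1: at (-0.5, 1.5), ∇J = (0, 5) → (-0.5, 1.5) − 0.01·(0, 5) = (-0.5, 1.45)
Step 2: at (-0.5, 1.45), ∇J = (-0.2, 4.8) → (-0.5, 1.45) − 0.01·(-0.2, 4.8) = (-0.498, 1.402)

(-0.498, 1.402)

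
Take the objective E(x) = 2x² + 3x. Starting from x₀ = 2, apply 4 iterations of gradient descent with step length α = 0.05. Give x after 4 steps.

0.3764

E′(x) = 4x + 3
x₁ = 2 − 0.05·11 = 1.45
x₂ = 1.45 − 0.05·8.8 = 1.01
x₃ = 1.01 − 0.05·7.04 = 0.658
x₄ = 0.658 − 0.05·5.632 = 0.3764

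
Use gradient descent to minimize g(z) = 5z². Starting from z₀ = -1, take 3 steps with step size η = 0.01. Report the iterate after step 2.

-0.81

g′(z) = 10z
z₁ = -1 − 0.01·(-10) = -0.9
z₂ = -0.9 − 0.01·(-9) = -0.81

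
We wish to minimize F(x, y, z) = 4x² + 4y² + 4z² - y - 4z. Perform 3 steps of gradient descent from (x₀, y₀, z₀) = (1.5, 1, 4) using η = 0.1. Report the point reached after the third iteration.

∇F = (8x, 8y - 1, 8z - 4)
(x₁, y₁, z₁) = (1.5, 1, 4) − 0.1·(12, 7, 28) = (0.3, 0.3, 1.2)
(x₂, y₂, z₂) = (0.3, 0.3, 1.2) − 0.1·(2.4, 1.4, 5.6) = (0.06, 0.16, 0.64)
(x₃, y₃, z₃) = (0.06, 0.16, 0.64) − 0.1·(0.48, 0.28, 1.12) = (0.012, 0.132, 0.528)

(0.012, 0.132, 0.528)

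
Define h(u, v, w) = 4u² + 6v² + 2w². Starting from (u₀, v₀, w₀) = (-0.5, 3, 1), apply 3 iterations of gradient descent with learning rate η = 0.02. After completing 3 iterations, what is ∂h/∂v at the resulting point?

∇h = (8u, 12v, 4w)
Step 1: at (-0.5, 3, 1), ∇h = (-4, 36, 4) → (-0.5, 3, 1) − 0.02·(-4, 36, 4) = (-0.42, 2.28, 0.92)
Step 2: at (-0.42, 2.28, 0.92), ∇h = (-3.36, 27.36, 3.68) → (-0.42, 2.28, 0.92) − 0.02·(-3.36, 27.36, 3.68) = (-0.3528, 1.7328, 0.8464)
Step 3: at (-0.3528, 1.7328, 0.8464), ∇h = (-2.8224, 20.7936, 3.3856) → (-0.3528, 1.7328, 0.8464) − 0.02·(-2.8224, 20.7936, 3.3856) = (-0.296352, 1.316928, 0.778688)
∂h/∂v at (-0.296352, 1.316928, 0.778688) = 15.803136

15.803136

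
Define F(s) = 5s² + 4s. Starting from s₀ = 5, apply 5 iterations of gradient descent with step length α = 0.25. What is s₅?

-41.40625

F′(s) = 10s + 4
Step 1: F′(5) = 54; s₁ = 5 − 0.25·54 = -8.5
Step 2: F′(-8.5) = -81; s₂ = -8.5 − 0.25·(-81) = 11.75
Step 3: F′(11.75) = 121.5; s₃ = 11.75 − 0.25·121.5 = -18.625
Step 4: F′(-18.625) = -182.25; s₄ = -18.625 − 0.25·(-182.25) = 26.9375
Step 5: F′(26.9375) = 273.375; s₅ = 26.9375 − 0.25·273.375 = -41.40625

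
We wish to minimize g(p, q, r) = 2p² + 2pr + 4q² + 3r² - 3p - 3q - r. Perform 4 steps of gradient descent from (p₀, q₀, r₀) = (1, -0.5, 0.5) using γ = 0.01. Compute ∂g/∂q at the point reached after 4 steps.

-5.01475072

∇g = (4p + 2r - 3, 8q - 3, 2p + 6r - 1)
Step 1: at (1, -0.5, 0.5), ∇g = (2, -7, 4) → (1, -0.5, 0.5) − 0.01·(2, -7, 4) = (0.98, -0.43, 0.46)
Step 2: at (0.98, -0.43, 0.46), ∇g = (1.84, -6.44, 3.72) → (0.98, -0.43, 0.46) − 0.01·(1.84, -6.44, 3.72) = (0.9616, -0.3656, 0.4228)
Step 3: at (0.9616, -0.3656, 0.4228), ∇g = (1.692, -5.9248, 3.46) → (0.9616, -0.3656, 0.4228) − 0.01·(1.692, -5.9248, 3.46) = (0.94468, -0.306352, 0.3882)
Step 4: at (0.94468, -0.306352, 0.3882), ∇g = (1.55512, -5.450816, 3.21856) → (0.94468, -0.306352, 0.3882) − 0.01·(1.55512, -5.450816, 3.21856) = (0.9291288, -0.25184384, 0.3560144)
∂g/∂q at (0.9291288, -0.25184384, 0.3560144) = -5.01475072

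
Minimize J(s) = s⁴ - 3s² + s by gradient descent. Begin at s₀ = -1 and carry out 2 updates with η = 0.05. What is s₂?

-1.240825

J′(s) = 4s³ - 6s + 1
Step 1: J′(-1) = 3; s₁ = -1 − 0.05·3 = -1.15
Step 2: J′(-1.15) = 1.8165; s₂ = -1.15 − 0.05·1.8165 = -1.240825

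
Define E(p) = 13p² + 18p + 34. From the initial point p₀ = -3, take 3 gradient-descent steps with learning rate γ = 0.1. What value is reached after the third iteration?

E′(p) = 26p + 18
Step 1: E′(-3) = -60; p₁ = -3 − 0.1·(-60) = 3
Step 2: E′(3) = 96; p₂ = 3 − 0.1·96 = -6.6
Step 3: E′(-6.6) = -153.6; p₃ = -6.6 − 0.1·(-153.6) = 8.76

8.76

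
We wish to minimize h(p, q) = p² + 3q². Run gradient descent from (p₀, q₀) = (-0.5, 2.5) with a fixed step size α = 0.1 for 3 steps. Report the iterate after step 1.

∇h = (2p, 6q)
Step 1: at (-0.5, 2.5), ∇h = (-1, 15) → (-0.5, 2.5) − 0.1·(-1, 15) = (-0.4, 1)

(-0.4, 1)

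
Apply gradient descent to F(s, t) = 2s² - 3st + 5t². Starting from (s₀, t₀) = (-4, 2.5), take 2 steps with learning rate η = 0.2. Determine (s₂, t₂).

(-2.8, 5.32)

∇F = (4s - 3t, -3s + 10t)
(s₁, t₁) = (-4, 2.5) − 0.2·(-23.5, 37) = (0.7, -4.9)
(s₂, t₂) = (0.7, -4.9) − 0.2·(17.5, -51.1) = (-2.8, 5.32)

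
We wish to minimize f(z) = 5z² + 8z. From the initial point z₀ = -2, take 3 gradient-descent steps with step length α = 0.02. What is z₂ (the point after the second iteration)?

f′(z) = 10z + 8
z₁ = -2 − 0.02·(-12) = -1.76
z₂ = -1.76 − 0.02·(-9.6) = -1.568

-1.568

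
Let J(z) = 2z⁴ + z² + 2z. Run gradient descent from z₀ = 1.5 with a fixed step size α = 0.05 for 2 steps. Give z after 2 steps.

-0.1896

J′(z) = 8z³ + 2z + 2
z₁ = 1.5 − 0.05·32 = -0.1
z₂ = -0.1 − 0.05·1.792 = -0.1896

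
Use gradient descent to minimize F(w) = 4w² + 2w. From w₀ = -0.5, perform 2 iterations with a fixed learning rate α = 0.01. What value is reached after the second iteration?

-0.4616

F′(w) = 8w + 2
w₁ = -0.5 − 0.01·(-2) = -0.48
w₂ = -0.48 − 0.01·(-1.84) = -0.4616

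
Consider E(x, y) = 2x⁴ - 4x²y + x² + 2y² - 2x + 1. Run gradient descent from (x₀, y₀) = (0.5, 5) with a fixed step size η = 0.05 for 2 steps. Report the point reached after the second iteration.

(2.53, 3.69)

∇E = (8x³ - 8xy + 2x - 2, -4x² + 4y)
(x₁, y₁) = (0.5, 5) − 0.05·(-20, 19) = (1.5, 4.05)
(x₂, y₂) = (1.5, 4.05) − 0.05·(-20.6, 7.2) = (2.53, 3.69)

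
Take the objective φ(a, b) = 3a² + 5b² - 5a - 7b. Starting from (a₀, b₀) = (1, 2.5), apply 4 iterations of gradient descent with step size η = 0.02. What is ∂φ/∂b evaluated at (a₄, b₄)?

7.3728

∇φ = (6a - 5, 10b - 7)
(a₁, b₁) = (1, 2.5) − 0.02·(1, 18) = (0.98, 2.14)
(a₂, b₂) = (0.98, 2.14) − 0.02·(0.88, 14.4) = (0.9624, 1.852)
(a₃, b₃) = (0.9624, 1.852) − 0.02·(0.7744, 11.52) = (0.946912, 1.6216)
(a₄, b₄) = (0.946912, 1.6216) − 0.02·(0.681472, 9.216) = (0.93328256, 1.43728)
∂φ/∂b at (0.93328256, 1.43728) = 7.3728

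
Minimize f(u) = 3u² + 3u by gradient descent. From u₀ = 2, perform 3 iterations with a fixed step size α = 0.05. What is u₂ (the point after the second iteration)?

0.725

f′(u) = 6u + 3
u₁ = 2 − 0.05·15 = 1.25
u₂ = 1.25 − 0.05·10.5 = 0.725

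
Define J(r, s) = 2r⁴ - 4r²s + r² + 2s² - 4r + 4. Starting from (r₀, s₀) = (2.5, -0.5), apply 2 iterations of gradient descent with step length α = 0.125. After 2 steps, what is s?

∇J = (8r³ - 8rs + 2r - 4, -4r² + 4s)
(r₁, s₁) = (2.5, -0.5) − 0.125·(136, -27) = (-14.5, 2.875)
(r₂, s₂) = (-14.5, 2.875) − 0.125·(-24088.5, -829.5) = (2996.5625, 106.5625)
s = 106.5625

106.5625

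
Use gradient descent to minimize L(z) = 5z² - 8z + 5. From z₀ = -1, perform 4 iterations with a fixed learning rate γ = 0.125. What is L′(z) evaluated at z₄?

L′(z) = 10z - 8
Step 1: L′(-1) = -18; z₁ = -1 − 0.125·(-18) = 1.25
Step 2: L′(1.25) = 4.5; z₂ = 1.25 − 0.125·4.5 = 0.6875
Step 3: L′(0.6875) = -1.125; z₃ = 0.6875 − 0.125·(-1.125) = 0.828125
Step 4: L′(0.828125) = 0.28125; z₄ = 0.828125 − 0.125·0.28125 = 0.79296875
L′(z) at (0.79296875) = -0.0703125

-0.0703125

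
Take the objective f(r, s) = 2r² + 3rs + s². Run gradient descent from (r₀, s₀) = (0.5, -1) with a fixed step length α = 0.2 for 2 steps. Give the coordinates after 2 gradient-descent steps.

∇f = (4r + 3s, 3r + 2s)
Step 1: at (0.5, -1), ∇f = (-1, -0.5) → (0.5, -1) − 0.2·(-1, -0.5) = (0.7, -0.9)
Step 2: at (0.7, -0.9), ∇f = (0.1, 0.3) → (0.7, -0.9) − 0.2·(0.1, 0.3) = (0.68, -0.96)

(0.68, -0.96)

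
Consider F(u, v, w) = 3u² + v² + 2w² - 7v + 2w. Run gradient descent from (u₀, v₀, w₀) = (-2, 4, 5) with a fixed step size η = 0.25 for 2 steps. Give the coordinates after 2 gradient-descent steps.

(-0.5, 3.625, -0.5)

∇F = (6u, 2v - 7, 4w + 2)
(u₁, v₁, w₁) = (-2, 4, 5) − 0.25·(-12, 1, 22) = (1, 3.75, -0.5)
(u₂, v₂, w₂) = (1, 3.75, -0.5) − 0.25·(6, 0.5, 0) = (-0.5, 3.625, -0.5)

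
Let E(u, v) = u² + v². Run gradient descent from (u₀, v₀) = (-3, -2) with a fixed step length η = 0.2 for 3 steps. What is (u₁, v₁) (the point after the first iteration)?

∇E = (2u, 2v)
(u₁, v₁) = (-3, -2) − 0.2·(-6, -4) = (-1.8, -1.2)

(-1.8, -1.2)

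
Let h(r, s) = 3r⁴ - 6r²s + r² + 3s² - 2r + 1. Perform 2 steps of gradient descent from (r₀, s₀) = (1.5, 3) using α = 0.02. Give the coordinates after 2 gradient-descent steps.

∇h = (12r³ - 12rs + 2r - 2, -6r² + 6s)
Step 1: at (1.5, 3), ∇h = (-12.5, 4.5) → (1.5, 3) − 0.02·(-12.5, 4.5) = (1.75, 2.91)
Step 2: at (1.75, 2.91), ∇h = (4.7025, -0.915) → (1.75, 2.91) − 0.02·(4.7025, -0.915) = (1.65595, 2.9283)

(1.65595, 2.9283)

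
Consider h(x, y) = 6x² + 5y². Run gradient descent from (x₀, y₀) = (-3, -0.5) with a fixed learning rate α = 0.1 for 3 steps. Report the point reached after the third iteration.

(0.024, 0)

∇h = (12x, 10y)
Step 1: at (-3, -0.5), ∇h = (-36, -5) → (-3, -0.5) − 0.1·(-36, -5) = (0.6, 0)
Step 2: at (0.6, 0), ∇h = (7.2, 0) → (0.6, 0) − 0.1·(7.2, 0) = (-0.12, 0)
Step 3: at (-0.12, 0), ∇h = (-1.44, 0) → (-0.12, 0) − 0.1·(-1.44, 0) = (0.024, 0)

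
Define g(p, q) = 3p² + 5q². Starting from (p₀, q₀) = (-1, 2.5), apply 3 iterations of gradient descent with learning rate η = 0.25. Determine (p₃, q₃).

(0.125, -8.4375)

∇g = (6p, 10q)
Step 1: at (-1, 2.5), ∇g = (-6, 25) → (-1, 2.5) − 0.25·(-6, 25) = (0.5, -3.75)
Step 2: at (0.5, -3.75), ∇g = (3, -37.5) → (0.5, -3.75) − 0.25·(3, -37.5) = (-0.25, 5.625)
Step 3: at (-0.25, 5.625), ∇g = (-1.5, 56.25) → (-0.25, 5.625) − 0.25·(-1.5, 56.25) = (0.125, -8.4375)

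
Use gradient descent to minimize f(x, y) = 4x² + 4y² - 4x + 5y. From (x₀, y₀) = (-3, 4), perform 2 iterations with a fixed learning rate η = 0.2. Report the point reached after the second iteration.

∇f = (8x - 4, 8y + 5)
Step 1: at (-3, 4), ∇f = (-28, 37) → (-3, 4) − 0.2·(-28, 37) = (2.6, -3.4)
Step 2: at (2.6, -3.4), ∇f = (16.8, -22.2) → (2.6, -3.4) − 0.2·(16.8, -22.2) = (-0.76, 1.04)

(-0.76, 1.04)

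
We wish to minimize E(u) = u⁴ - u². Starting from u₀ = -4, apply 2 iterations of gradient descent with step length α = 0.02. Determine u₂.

0.92762112

E′(u) = 4u³ - 2u
u₁ = -4 − 0.02·(-248) = 0.96
u₂ = 0.96 − 0.02·1.618944 = 0.92762112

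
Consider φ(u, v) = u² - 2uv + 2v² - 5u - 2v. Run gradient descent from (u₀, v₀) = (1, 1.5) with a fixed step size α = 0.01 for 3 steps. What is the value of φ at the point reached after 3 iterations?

∇φ = (2u - 2v - 5, -2u + 4v - 2)
Step 1: at (1, 1.5), ∇φ = (-6, 2) → (1, 1.5) − 0.01·(-6, 2) = (1.06, 1.48)
Step 2: at (1.06, 1.48), ∇φ = (-5.84, 1.8) → (1.06, 1.48) − 0.01·(-5.84, 1.8) = (1.1184, 1.462)
Step 3: at (1.1184, 1.462), ∇φ = (-5.6872, 1.6112) → (1.1184, 1.462) − 0.01·(-5.6872, 1.6112) = (1.175272, 1.445888)
φ(1.175272, 1.445888) = -6.604310872

-6.604310872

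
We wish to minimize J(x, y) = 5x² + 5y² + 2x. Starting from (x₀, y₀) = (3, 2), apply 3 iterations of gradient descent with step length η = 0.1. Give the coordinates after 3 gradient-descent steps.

∇J = (10x + 2, 10y)
Step 1: at (3, 2), ∇J = (32, 20) → (3, 2) − 0.1·(32, 20) = (-0.2, 0)
Step 2: at (-0.2, 0), ∇J = (0, 0) → (-0.2, 0) − 0.1·(0, 0) = (-0.2, 0)
Step 3: at (-0.2, 0), ∇J = (0, 0) → (-0.2, 0) − 0.1·(0, 0) = (-0.2, 0)

(-0.2, 0)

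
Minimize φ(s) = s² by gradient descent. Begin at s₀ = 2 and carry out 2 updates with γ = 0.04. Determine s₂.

φ′(s) = 2s
Step 1: φ′(2) = 4; s₁ = 2 − 0.04·4 = 1.84
Step 2: φ′(1.84) = 3.68; s₂ = 1.84 − 0.04·3.68 = 1.6928

1.6928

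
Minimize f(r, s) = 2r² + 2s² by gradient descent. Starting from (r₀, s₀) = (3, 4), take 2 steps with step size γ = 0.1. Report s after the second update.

∇f = (4r, 4s)
(r₁, s₁) = (3, 4) − 0.1·(12, 16) = (1.8, 2.4)
(r₂, s₂) = (1.8, 2.4) − 0.1·(7.2, 9.6) = (1.08, 1.44)
s = 1.44

1.44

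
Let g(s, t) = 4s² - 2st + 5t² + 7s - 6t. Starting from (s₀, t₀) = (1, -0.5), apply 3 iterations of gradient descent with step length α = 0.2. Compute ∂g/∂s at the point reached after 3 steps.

∇g = (8s - 2t + 7, -2s + 10t - 6)
Step 1: at (1, -0.5), ∇g = (16, -13) → (1, -0.5) − 0.2·(16, -13) = (-2.2, 2.1)
Step 2: at (-2.2, 2.1), ∇g = (-14.8, 19.4) → (-2.2, 2.1) − 0.2·(-14.8, 19.4) = (0.76, -1.78)
Step 3: at (0.76, -1.78), ∇g = (16.64, -25.32) → (0.76, -1.78) − 0.2·(16.64, -25.32) = (-2.568, 3.284)
∂g/∂s at (-2.568, 3.284) = -20.112

-20.112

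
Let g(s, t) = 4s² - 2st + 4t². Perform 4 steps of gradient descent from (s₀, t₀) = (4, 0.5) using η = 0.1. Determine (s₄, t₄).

(0.0576, 0.0576)

∇g = (8s - 2t, -2s + 8t)
(s₁, t₁) = (4, 0.5) − 0.1·(31, -4) = (0.9, 0.9)
(s₂, t₂) = (0.9, 0.9) − 0.1·(5.4, 5.4) = (0.36, 0.36)
(s₃, t₃) = (0.36, 0.36) − 0.1·(2.16, 2.16) = (0.144, 0.144)
(s₄, t₄) = (0.144, 0.144) − 0.1·(0.864, 0.864) = (0.0576, 0.0576)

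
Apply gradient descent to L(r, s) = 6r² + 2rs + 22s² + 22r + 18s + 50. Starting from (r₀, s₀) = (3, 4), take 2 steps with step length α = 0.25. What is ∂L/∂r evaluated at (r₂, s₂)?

∇L = (12r + 2s + 22, 2r + 44s + 18)
(r₁, s₁) = (3, 4) − 0.25·(66, 200) = (-13.5, -46)
(r₂, s₂) = (-13.5, -46) − 0.25·(-232, -2033) = (44.5, 462.25)
∂L/∂r at (44.5, 462.25) = 1480.5

1480.5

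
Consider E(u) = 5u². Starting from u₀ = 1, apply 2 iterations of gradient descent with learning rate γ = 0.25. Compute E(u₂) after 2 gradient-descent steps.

25.3125

E′(u) = 10u
u₁ = 1 − 0.25·10 = -1.5
u₂ = -1.5 − 0.25·(-15) = 2.25
E(2.25) = 25.3125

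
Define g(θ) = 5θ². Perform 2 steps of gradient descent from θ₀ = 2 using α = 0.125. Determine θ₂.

g′(θ) = 10θ
Step 1: g′(2) = 20; θ₁ = 2 − 0.125·20 = -0.5
Step 2: g′(-0.5) = -5; θ₂ = -0.5 − 0.125·(-5) = 0.125

0.125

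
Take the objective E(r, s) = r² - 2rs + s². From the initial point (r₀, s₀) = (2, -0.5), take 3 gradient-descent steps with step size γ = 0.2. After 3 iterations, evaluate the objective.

∇E = (2r - 2s, -2r + 2s)
Step 1: at (2, -0.5), ∇E = (5, -5) → (2, -0.5) − 0.2·(5, -5) = (1, 0.5)
Step 2: at (1, 0.5), ∇E = (1, -1) → (1, 0.5) − 0.2·(1, -1) = (0.8, 0.7)
Step 3: at (0.8, 0.7), ∇E = (0.2, -0.2) → (0.8, 0.7) − 0.2·(0.2, -0.2) = (0.76, 0.74)
E(0.76, 0.74) = 0.0004

0.0004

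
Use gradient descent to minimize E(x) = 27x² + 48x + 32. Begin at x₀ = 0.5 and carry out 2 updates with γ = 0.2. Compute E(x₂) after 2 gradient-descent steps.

480410.75

E′(x) = 54x + 48
x₁ = 0.5 − 0.2·75 = -14.5
x₂ = -14.5 − 0.2·(-735) = 132.5
E(132.5) = 480410.75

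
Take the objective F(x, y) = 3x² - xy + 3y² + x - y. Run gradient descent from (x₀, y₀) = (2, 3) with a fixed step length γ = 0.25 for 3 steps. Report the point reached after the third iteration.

(-0.03125, -0.046875)

∇F = (6x - y + 1, -x + 6y - 1)
Step 1: at (2, 3), ∇F = (10, 15) → (2, 3) − 0.25·(10, 15) = (-0.5, -0.75)
Step 2: at (-0.5, -0.75), ∇F = (-1.25, -5) → (-0.5, -0.75) − 0.25·(-1.25, -5) = (-0.1875, 0.5)
Step 3: at (-0.1875, 0.5), ∇F = (-0.625, 2.1875) → (-0.1875, 0.5) − 0.25·(-0.625, 2.1875) = (-0.03125, -0.046875)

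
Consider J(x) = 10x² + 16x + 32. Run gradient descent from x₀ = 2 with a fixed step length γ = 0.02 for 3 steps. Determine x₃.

-0.1952

J′(x) = 20x + 16
x₁ = 2 − 0.02·56 = 0.88
x₂ = 0.88 − 0.02·33.6 = 0.208
x₃ = 0.208 − 0.02·20.16 = -0.1952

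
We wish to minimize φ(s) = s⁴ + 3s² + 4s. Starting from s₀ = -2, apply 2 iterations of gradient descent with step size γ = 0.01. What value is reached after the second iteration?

-1.38016

φ′(s) = 4s³ + 6s + 4
s₁ = -2 − 0.01·(-40) = -1.6
s₂ = -1.6 − 0.01·(-21.984) = -1.38016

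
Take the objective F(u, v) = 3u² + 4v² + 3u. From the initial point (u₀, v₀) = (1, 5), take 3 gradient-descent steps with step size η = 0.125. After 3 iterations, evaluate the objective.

∇F = (6u + 3, 8v)
(u₁, v₁) = (1, 5) − 0.125·(9, 40) = (-0.125, 0)
(u₂, v₂) = (-0.125, 0) − 0.125·(2.25, 0) = (-0.40625, 0)
(u₃, v₃) = (-0.40625, 0) − 0.125·(0.5625, 0) = (-0.4765625, 0)
F(-0.4765625, 0) = -0.74835205078125

-0.74835205078125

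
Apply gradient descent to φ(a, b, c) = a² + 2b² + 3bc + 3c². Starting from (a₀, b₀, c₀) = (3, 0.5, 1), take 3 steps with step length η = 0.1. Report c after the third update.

∇φ = (2a, 4b + 3c, 3b + 6c)
Step 1: at (3, 0.5, 1), ∇φ = (6, 5, 7.5) → (3, 0.5, 1) − 0.1·(6, 5, 7.5) = (2.4, 0, 0.25)
Step 2: at (2.4, 0, 0.25), ∇φ = (4.8, 0.75, 1.5) → (2.4, 0, 0.25) − 0.1·(4.8, 0.75, 1.5) = (1.92, -0.075, 0.1)
Step 3: at (1.92, -0.075, 0.1), ∇φ = (3.84, 0, 0.375) → (1.92, -0.075, 0.1) − 0.1·(3.84, 0, 0.375) = (1.536, -0.075, 0.0625)
c = 0.0625

0.0625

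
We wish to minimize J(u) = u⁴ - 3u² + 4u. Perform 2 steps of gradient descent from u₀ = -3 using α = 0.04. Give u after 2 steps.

J′(u) = 4u³ - 6u + 4
u₁ = -3 − 0.04·(-86) = 0.44
u₂ = 0.44 − 0.04·1.700736 = 0.37197056

0.37197056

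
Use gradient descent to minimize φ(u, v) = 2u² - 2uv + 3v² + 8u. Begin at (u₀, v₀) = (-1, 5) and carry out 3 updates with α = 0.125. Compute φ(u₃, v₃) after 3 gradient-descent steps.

∇φ = (4u - 2v + 8, -2u + 6v)
Step 1: at (-1, 5), ∇φ = (-6, 32) → (-1, 5) − 0.125·(-6, 32) = (-0.25, 1)
Step 2: at (-0.25, 1), ∇φ = (5, 6.5) → (-0.25, 1) − 0.125·(5, 6.5) = (-0.875, 0.1875)
Step 3: at (-0.875, 0.1875), ∇φ = (4.125, 2.875) → (-0.875, 0.1875) − 0.125·(4.125, 2.875) = (-1.390625, -0.171875)
φ(-1.390625, -0.171875) = -7.646728515625

-7.646728515625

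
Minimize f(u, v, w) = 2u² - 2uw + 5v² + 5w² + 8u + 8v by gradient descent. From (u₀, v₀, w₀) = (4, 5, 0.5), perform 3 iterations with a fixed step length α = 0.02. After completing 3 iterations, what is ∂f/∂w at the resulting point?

0.497984

∇f = (4u - 2w + 8, 10v + 8, -2u + 10w)
(u₁, v₁, w₁) = (4, 5, 0.5) − 0.02·(23, 58, -3) = (3.54, 3.84, 0.56)
(u₂, v₂, w₂) = (3.54, 3.84, 0.56) − 0.02·(21.04, 46.4, -1.48) = (3.1192, 2.912, 0.5896)
(u₃, v₃, w₃) = (3.1192, 2.912, 0.5896) − 0.02·(19.2976, 37.12, -0.3424) = (2.733248, 2.1696, 0.596448)
∂f/∂w at (2.733248, 2.1696, 0.596448) = 0.497984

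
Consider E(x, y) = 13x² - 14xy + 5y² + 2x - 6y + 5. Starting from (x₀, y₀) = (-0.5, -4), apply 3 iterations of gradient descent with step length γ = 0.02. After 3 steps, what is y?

∇E = (26x - 14y + 2, -14x + 10y - 6)
Step 1: at (-0.5, -4), ∇E = (45, -39) → (-0.5, -4) − 0.02·(45, -39) = (-1.4, -3.22)
Step 2: at (-1.4, -3.22), ∇E = (10.68, -18.6) → (-1.4, -3.22) − 0.02·(10.68, -18.6) = (-1.6136, -2.848)
Step 3: at (-1.6136, -2.848), ∇E = (-0.0816, -11.8896) → (-1.6136, -2.848) − 0.02·(-0.0816, -11.8896) = (-1.611968, -2.610208)
y = -2.610208

-2.610208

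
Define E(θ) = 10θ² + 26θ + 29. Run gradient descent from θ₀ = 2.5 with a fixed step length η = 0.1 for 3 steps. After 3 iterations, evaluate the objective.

E′(θ) = 20θ + 26
Step 1: E′(2.5) = 76; θ₁ = 2.5 − 0.1·76 = -5.1
Step 2: E′(-5.1) = -76; θ₂ = -5.1 − 0.1·(-76) = 2.5
Step 3: E′(2.5) = 76; θ₃ = 2.5 − 0.1·76 = -5.1
E(-5.1) = 156.5

156.5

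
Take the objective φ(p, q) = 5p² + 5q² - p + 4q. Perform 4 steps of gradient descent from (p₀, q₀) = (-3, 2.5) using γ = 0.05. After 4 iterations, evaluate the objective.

-0.498046875

∇φ = (10p - 1, 10q + 4)
(p₁, q₁) = (-3, 2.5) − 0.05·(-31, 29) = (-1.45, 1.05)
(p₂, q₂) = (-1.45, 1.05) − 0.05·(-15.5, 14.5) = (-0.675, 0.325)
(p₃, q₃) = (-0.675, 0.325) − 0.05·(-7.75, 7.25) = (-0.2875, -0.0375)
(p₄, q₄) = (-0.2875, -0.0375) − 0.05·(-3.875, 3.625) = (-0.09375, -0.21875)
φ(-0.09375, -0.21875) = -0.498046875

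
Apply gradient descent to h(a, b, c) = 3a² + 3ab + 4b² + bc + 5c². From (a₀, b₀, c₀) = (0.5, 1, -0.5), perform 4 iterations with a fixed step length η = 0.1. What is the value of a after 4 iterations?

-0.0286

∇h = (6a + 3b, 3a + 8b + c, b + 10c)
(a₁, b₁, c₁) = (0.5, 1, -0.5) − 0.1·(6, 9, -4) = (-0.1, 0.1, -0.1)
(a₂, b₂, c₂) = (-0.1, 0.1, -0.1) − 0.1·(-0.3, 0.4, -0.9) = (-0.07, 0.06, -0.01)
(a₃, b₃, c₃) = (-0.07, 0.06, -0.01) − 0.1·(-0.24, 0.26, -0.04) = (-0.046, 0.034, -0.006)
(a₄, b₄, c₄) = (-0.046, 0.034, -0.006) − 0.1·(-0.174, 0.128, -0.026) = (-0.0286, 0.0212, -0.0034)
a = -0.0286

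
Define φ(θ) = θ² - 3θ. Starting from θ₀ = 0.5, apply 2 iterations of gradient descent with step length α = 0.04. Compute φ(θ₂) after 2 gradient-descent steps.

φ′(θ) = 2θ - 3
θ₁ = 0.5 − 0.04·(-2) = 0.58
θ₂ = 0.58 − 0.04·(-1.84) = 0.6536
φ(0.6536) = -1.53360704

-1.53360704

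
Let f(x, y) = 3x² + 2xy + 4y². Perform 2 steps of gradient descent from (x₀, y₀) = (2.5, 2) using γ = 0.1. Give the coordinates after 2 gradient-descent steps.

(0.26, -0.14)

∇f = (6x + 2y, 2x + 8y)
Step 1: at (2.5, 2), ∇f = (19, 21) → (2.5, 2) − 0.1·(19, 21) = (0.6, -0.1)
Step 2: at (0.6, -0.1), ∇f = (3.4, 0.4) → (0.6, -0.1) − 0.1·(3.4, 0.4) = (0.26, -0.14)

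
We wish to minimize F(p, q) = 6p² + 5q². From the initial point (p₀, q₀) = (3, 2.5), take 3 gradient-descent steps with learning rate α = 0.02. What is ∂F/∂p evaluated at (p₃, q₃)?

15.803136

∇F = (12p, 10q)
Step 1: at (3, 2.5), ∇F = (36, 25) → (3, 2.5) − 0.02·(36, 25) = (2.28, 2)
Step 2: at (2.28, 2), ∇F = (27.36, 20) → (2.28, 2) − 0.02·(27.36, 20) = (1.7328, 1.6)
Step 3: at (1.7328, 1.6), ∇F = (20.7936, 16) → (1.7328, 1.6) − 0.02·(20.7936, 16) = (1.316928, 1.28)
∂F/∂p at (1.316928, 1.28) = 15.803136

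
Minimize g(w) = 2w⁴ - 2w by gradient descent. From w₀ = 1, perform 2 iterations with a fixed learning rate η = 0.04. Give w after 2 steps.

0.69952768

g′(w) = 8w³ - 2
w₁ = 1 − 0.04·6 = 0.76
w₂ = 0.76 − 0.04·1.511808 = 0.69952768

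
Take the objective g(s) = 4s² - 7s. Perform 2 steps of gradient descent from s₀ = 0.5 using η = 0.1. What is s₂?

g′(s) = 8s - 7
s₁ = 0.5 − 0.1·(-3) = 0.8
s₂ = 0.8 − 0.1·(-0.6) = 0.86

0.86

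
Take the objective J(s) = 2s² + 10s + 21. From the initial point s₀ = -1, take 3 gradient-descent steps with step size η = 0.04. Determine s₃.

-1.610944

J′(s) = 4s + 10
s₁ = -1 − 0.04·6 = -1.24
s₂ = -1.24 − 0.04·5.04 = -1.4416
s₃ = -1.4416 − 0.04·4.2336 = -1.610944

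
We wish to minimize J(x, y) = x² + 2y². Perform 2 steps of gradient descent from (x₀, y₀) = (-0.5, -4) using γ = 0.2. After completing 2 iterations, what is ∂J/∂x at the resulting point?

-0.36

∇J = (2x, 4y)
(x₁, y₁) = (-0.5, -4) − 0.2·(-1, -16) = (-0.3, -0.8)
(x₂, y₂) = (-0.3, -0.8) − 0.2·(-0.6, -3.2) = (-0.18, -0.16)
∂J/∂x at (-0.18, -0.16) = -0.36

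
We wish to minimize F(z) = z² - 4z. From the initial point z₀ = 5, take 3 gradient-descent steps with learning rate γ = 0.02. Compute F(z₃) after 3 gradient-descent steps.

3.044820107264

F′(z) = 2z - 4
z₁ = 5 − 0.02·6 = 4.88
z₂ = 4.88 − 0.02·5.76 = 4.7648
z₃ = 4.7648 − 0.02·5.5296 = 4.654208
F(4.654208) = 3.044820107264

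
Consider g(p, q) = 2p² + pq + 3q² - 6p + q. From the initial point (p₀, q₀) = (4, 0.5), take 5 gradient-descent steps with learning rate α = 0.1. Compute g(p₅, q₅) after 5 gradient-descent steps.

-4.9706680396

∇g = (4p + q - 6, p + 6q + 1)
Step 1: at (4, 0.5), ∇g = (10.5, 8) → (4, 0.5) − 0.1·(10.5, 8) = (2.95, -0.3)
Step 2: at (2.95, -0.3), ∇g = (5.5, 2.15) → (2.95, -0.3) − 0.1·(5.5, 2.15) = (2.4, -0.515)
Step 3: at (2.4, -0.515), ∇g = (3.085, 0.31) → (2.4, -0.515) − 0.1·(3.085, 0.31) = (2.0915, -0.546)
Step 4: at (2.0915, -0.546), ∇g = (1.82, -0.1845) → (2.0915, -0.546) − 0.1·(1.82, -0.1845) = (1.9095, -0.52755)
Step 5: at (1.9095, -0.52755), ∇g = (1.11045, -0.2558) → (1.9095, -0.52755) − 0.1·(1.11045, -0.2558) = (1.798455, -0.50197)
g(1.798455, -0.50197) = -4.9706680396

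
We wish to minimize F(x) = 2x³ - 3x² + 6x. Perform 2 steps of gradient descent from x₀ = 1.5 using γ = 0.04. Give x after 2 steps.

0.819264

F′(x) = 6x² - 6x + 6
Step 1: F′(1.5) = 10.5; x₁ = 1.5 − 0.04·10.5 = 1.08
Step 2: F′(1.08) = 6.5184; x₂ = 1.08 − 0.04·6.5184 = 0.819264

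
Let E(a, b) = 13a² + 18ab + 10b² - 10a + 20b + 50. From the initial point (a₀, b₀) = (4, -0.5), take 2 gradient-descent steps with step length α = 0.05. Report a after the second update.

4.715

∇E = (26a + 18b - 10, 18a + 20b + 20)
Step 1: at (4, -0.5), ∇E = (85, 82) → (4, -0.5) − 0.05·(85, 82) = (-0.25, -4.6)
Step 2: at (-0.25, -4.6), ∇E = (-99.3, -76.5) → (-0.25, -4.6) − 0.05·(-99.3, -76.5) = (4.715, -0.775)
a = 4.715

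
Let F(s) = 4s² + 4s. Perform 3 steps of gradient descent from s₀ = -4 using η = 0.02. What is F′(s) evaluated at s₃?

-16.595712

F′(s) = 8s + 4
s₁ = -4 − 0.02·(-28) = -3.44
s₂ = -3.44 − 0.02·(-23.52) = -2.9696
s₃ = -2.9696 − 0.02·(-19.7568) = -2.574464
F′(s) at (-2.574464) = -16.595712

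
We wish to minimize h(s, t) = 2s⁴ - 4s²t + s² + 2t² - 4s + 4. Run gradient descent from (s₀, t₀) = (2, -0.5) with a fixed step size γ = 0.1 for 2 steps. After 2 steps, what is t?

∇h = (8s³ - 8st + 2s - 4, -4s² + 4t)
(s₁, t₁) = (2, -0.5) − 0.1·(72, -18) = (-5.2, 1.3)
(s₂, t₂) = (-5.2, 1.3) − 0.1·(-1085.184, -102.96) = (103.3184, 11.596)
t = 11.596

11.596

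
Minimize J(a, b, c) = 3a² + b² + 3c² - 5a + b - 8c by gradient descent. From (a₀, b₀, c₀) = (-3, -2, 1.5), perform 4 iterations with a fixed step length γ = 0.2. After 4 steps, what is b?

∇J = (6a - 5, 2b + 1, 6c - 8)
(a₁, b₁, c₁) = (-3, -2, 1.5) − 0.2·(-23, -3, 1) = (1.6, -1.4, 1.3)
(a₂, b₂, c₂) = (1.6, -1.4, 1.3) − 0.2·(4.6, -1.8, -0.2) = (0.68, -1.04, 1.34)
(a₃, b₃, c₃) = (0.68, -1.04, 1.34) − 0.2·(-0.92, -1.08, 0.04) = (0.864, -0.824, 1.332)
(a₄, b₄, c₄) = (0.864, -0.824, 1.332) − 0.2·(0.184, -0.648, -0.008) = (0.8272, -0.6944, 1.3336)
b = -0.6944

-0.6944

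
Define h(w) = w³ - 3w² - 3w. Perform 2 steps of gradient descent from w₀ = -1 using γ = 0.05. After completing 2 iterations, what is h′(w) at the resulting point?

17.41092675

h′(w) = 3w² - 6w - 3
Step 1: h′(-1) = 6; w₁ = -1 − 0.05·6 = -1.3
Step 2: h′(-1.3) = 9.87; w₂ = -1.3 − 0.05·9.87 = -1.7935
h′(w) at (-1.7935) = 17.41092675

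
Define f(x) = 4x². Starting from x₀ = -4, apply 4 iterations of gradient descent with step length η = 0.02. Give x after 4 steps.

-1.99148544

f′(x) = 8x
x₁ = -4 − 0.02·(-32) = -3.36
x₂ = -3.36 − 0.02·(-26.88) = -2.8224
x₃ = -2.8224 − 0.02·(-22.5792) = -2.370816
x₄ = -2.370816 − 0.02·(-18.966528) = -1.99148544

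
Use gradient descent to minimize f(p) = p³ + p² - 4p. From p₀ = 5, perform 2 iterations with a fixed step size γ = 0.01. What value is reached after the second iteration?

f′(p) = 3p² + 2p - 4
p₁ = 5 − 0.01·81 = 4.19
p₂ = 4.19 − 0.01·57.0483 = 3.619517

3.619517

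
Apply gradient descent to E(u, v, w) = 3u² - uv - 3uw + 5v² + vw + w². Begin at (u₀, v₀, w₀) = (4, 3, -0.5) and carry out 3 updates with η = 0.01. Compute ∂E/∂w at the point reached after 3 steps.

-8.234982

∇E = (6u - v - 3w, -u + 10v + w, -3u + v + 2w)
Step 1: at (4, 3, -0.5), ∇E = (22.5, 25.5, -10) → (4, 3, -0.5) − 0.01·(22.5, 25.5, -10) = (3.775, 2.745, -0.4)
Step 2: at (3.775, 2.745, -0.4), ∇E = (21.105, 23.275, -9.38) → (3.775, 2.745, -0.4) − 0.01·(21.105, 23.275, -9.38) = (3.56395, 2.51225, -0.3062)
Step 3: at (3.56395, 2.51225, -0.3062), ∇E = (19.79005, 21.25235, -8.792) → (3.56395, 2.51225, -0.3062) − 0.01·(19.79005, 21.25235, -8.792) = (3.3660495, 2.2997265, -0.21828)
∂E/∂w at (3.3660495, 2.2997265, -0.21828) = -8.234982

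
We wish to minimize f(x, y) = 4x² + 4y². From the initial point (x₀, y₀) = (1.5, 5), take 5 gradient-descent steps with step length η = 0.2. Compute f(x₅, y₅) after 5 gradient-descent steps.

0.6590813184

∇f = (8x, 8y)
(x₁, y₁) = (1.5, 5) − 0.2·(12, 40) = (-0.9, -3)
(x₂, y₂) = (-0.9, -3) − 0.2·(-7.2, -24) = (0.54, 1.8)
(x₃, y₃) = (0.54, 1.8) − 0.2·(4.32, 14.4) = (-0.324, -1.08)
(x₄, y₄) = (-0.324, -1.08) − 0.2·(-2.592, -8.64) = (0.1944, 0.648)
(x₅, y₅) = (0.1944, 0.648) − 0.2·(1.5552, 5.184) = (-0.11664, -0.3888)
f(-0.11664, -0.3888) = 0.6590813184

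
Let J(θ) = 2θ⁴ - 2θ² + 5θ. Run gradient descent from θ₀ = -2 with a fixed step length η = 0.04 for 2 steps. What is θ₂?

-0.15362048

J′(θ) = 8θ³ - 4θ + 5
θ₁ = -2 − 0.04·(-51) = 0.04
θ₂ = 0.04 − 0.04·4.840512 = -0.15362048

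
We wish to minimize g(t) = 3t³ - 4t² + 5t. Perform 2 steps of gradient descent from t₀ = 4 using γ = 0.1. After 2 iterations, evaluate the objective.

g′(t) = 9t² - 8t + 5
t₁ = 4 − 0.1·117 = -7.7
t₂ = -7.7 − 0.1·600.21 = -67.721
g(-67.721) = -950415.849903083

-950415.849903083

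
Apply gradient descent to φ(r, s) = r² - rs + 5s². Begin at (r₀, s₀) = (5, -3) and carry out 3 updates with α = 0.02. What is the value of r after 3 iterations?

4.28932

∇φ = (2r - s, -r + 10s)
(r₁, s₁) = (5, -3) − 0.02·(13, -35) = (4.74, -2.3)
(r₂, s₂) = (4.74, -2.3) − 0.02·(11.78, -27.74) = (4.5044, -1.7452)
(r₃, s₃) = (4.5044, -1.7452) − 0.02·(10.754, -21.9564) = (4.28932, -1.306072)
r = 4.28932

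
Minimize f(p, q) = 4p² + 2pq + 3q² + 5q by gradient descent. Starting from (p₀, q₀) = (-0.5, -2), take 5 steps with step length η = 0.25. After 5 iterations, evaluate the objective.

∇f = (8p + 2q, 2p + 6q + 5)
(p₁, q₁) = (-0.5, -2) − 0.25·(-8, -8) = (1.5, 0)
(p₂, q₂) = (1.5, 0) − 0.25·(12, 8) = (-1.5, -2)
(p₃, q₃) = (-1.5, -2) − 0.25·(-16, -10) = (2.5, 0.5)
(p₄, q₄) = (2.5, 0.5) − 0.25·(21, 13) = (-2.75, -2.75)
(p₅, q₅) = (-2.75, -2.75) − 0.25·(-27.5, -17) = (4.125, 1.5)
f(4.125, 1.5) = 94.6875

94.6875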